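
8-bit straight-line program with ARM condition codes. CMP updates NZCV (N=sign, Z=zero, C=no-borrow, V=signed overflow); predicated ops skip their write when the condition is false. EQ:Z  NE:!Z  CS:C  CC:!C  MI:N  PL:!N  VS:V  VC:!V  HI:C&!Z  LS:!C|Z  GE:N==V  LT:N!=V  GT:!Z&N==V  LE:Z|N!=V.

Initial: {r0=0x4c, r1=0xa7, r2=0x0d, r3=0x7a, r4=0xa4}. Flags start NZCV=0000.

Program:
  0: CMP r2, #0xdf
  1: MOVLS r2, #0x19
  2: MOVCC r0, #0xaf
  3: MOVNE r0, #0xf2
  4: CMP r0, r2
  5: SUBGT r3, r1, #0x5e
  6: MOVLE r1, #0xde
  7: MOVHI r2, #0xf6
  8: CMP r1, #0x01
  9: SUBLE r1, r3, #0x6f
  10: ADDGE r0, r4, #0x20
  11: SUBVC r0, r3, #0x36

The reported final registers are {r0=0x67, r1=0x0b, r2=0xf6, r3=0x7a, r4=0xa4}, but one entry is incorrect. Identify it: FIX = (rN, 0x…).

FIX = (r0, 0x44)

0: ✓ CMP  NZCV=0000
1: ✓ MOVLS  r2←0x19
2: ✓ MOVCC  r0←0xaf
3: ✓ MOVNE  r0←0xf2
4: ✓ CMP  NZCV=1010
5: · SUBGT
6: ✓ MOVLE  r1←0xde
7: ✓ MOVHI  r2←0xf6
8: ✓ CMP  NZCV=1010
9: ✓ SUBLE  r1←0x0b
10: · ADDGE
11: ✓ SUBVC  r0←0x44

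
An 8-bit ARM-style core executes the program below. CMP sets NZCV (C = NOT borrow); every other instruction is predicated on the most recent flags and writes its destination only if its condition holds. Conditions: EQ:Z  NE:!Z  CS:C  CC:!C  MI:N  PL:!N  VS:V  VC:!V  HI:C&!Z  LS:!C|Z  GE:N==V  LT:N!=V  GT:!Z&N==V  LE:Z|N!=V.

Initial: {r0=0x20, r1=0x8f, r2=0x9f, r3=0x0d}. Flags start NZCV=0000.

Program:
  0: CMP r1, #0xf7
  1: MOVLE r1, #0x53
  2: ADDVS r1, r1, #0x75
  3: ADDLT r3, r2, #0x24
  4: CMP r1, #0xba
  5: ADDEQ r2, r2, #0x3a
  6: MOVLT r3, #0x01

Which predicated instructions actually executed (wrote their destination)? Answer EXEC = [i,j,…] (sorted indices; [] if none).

0: ✓ CMP  NZCV=1000
1: ✓ MOVLE  r1←0x53
2: · ADDVS
3: ✓ ADDLT  r3←0xc3
4: ✓ CMP  NZCV=1001
5: · ADDEQ
6: · MOVLT

EXEC = [1,3]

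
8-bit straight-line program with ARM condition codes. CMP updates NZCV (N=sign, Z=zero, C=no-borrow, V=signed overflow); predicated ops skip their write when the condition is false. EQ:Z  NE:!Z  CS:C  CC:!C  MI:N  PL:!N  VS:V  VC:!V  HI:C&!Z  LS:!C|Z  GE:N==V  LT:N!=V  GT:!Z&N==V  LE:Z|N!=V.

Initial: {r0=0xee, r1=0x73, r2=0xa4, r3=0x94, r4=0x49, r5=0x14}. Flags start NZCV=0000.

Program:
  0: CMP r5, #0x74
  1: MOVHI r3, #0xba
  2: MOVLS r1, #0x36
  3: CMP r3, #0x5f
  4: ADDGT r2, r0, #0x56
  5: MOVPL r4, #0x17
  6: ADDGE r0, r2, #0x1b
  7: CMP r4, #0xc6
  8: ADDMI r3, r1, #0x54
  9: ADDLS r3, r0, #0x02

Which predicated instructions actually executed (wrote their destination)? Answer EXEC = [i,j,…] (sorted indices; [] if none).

[0] flags=1000 → (cmp)
[1] flags=1000 HI?F → skip
[2] flags=1000 LS?T → r1=0x36
[3] flags=0011 → (cmp)
[4] flags=0011 GT?F → skip
[5] flags=0011 PL?T → r4=0x17
[6] flags=0011 GE?F → skip
[7] flags=0000 → (cmp)
[8] flags=0000 MI?F → skip
[9] flags=0000 LS?T → r3=0xf0

EXEC = [2,5,9]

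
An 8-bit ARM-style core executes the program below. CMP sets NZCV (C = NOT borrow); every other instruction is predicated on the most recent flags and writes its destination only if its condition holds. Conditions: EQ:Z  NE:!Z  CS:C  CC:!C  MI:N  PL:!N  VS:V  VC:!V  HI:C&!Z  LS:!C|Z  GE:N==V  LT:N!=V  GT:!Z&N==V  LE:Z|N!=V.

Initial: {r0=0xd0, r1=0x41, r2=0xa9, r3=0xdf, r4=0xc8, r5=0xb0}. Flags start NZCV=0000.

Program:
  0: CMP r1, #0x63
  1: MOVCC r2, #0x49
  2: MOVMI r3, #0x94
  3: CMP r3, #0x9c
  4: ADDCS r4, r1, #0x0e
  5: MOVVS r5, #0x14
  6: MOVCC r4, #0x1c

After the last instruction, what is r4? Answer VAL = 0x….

VAL = 0x1c

0: ✓ CMP  NZCV=1000
1: ✓ MOVCC  r2←0x49
2: ✓ MOVMI  r3←0x94
3: ✓ CMP  NZCV=1000
4: · ADDCS
5: · MOVVS
6: ✓ MOVCC  r4←0x1c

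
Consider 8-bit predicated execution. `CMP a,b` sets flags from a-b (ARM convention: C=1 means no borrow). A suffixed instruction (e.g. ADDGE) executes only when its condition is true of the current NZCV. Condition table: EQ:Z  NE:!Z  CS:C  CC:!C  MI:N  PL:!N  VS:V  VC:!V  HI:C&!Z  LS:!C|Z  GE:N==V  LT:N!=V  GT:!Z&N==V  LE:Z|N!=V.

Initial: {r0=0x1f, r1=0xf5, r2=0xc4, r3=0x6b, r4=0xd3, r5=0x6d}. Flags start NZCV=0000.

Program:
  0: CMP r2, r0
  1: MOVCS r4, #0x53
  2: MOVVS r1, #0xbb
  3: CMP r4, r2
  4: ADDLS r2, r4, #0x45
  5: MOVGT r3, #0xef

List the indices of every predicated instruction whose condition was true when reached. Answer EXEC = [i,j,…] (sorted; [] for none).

0: ✓ CMP  NZCV=1010
1: ✓ MOVCS  r4←0x53
2: · MOVVS
3: ✓ CMP  NZCV=1001
4: ✓ ADDLS  r2←0x98
5: ✓ MOVGT  r3←0xef

EXEC = [1,4,5]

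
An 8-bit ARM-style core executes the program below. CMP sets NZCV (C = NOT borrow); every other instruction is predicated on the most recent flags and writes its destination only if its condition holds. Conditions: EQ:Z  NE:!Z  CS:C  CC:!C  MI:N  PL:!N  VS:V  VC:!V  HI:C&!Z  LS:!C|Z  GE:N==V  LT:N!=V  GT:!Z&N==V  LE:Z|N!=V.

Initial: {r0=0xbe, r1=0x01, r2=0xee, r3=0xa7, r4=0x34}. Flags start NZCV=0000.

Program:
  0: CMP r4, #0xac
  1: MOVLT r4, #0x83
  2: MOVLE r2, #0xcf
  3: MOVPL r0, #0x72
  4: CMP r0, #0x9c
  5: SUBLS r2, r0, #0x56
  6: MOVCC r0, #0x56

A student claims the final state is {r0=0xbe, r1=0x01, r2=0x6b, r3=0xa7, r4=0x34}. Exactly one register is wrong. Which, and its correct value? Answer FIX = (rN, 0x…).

FIX = (r2, 0xee)

[0] flags=1001 → (cmp)
[1] flags=1001 LT?F → skip
[2] flags=1001 LE?F → skip
[3] flags=1001 PL?F → skip
[4] flags=0010 → (cmp)
[5] flags=0010 LS?F → skip
[6] flags=0010 CC?F → skip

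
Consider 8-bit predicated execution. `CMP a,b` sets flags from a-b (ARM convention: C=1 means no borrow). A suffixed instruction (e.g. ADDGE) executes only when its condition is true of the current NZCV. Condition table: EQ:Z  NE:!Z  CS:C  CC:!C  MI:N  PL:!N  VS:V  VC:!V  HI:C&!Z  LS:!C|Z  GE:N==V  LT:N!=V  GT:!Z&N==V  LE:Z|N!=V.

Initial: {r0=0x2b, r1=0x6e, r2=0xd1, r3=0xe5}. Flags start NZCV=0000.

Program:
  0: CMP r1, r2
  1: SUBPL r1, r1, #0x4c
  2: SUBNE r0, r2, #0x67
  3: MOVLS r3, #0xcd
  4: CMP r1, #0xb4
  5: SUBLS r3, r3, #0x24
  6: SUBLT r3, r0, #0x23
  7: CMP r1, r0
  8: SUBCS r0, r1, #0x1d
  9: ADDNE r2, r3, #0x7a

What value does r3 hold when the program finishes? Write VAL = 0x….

VAL = 0xa9

0: ✓ CMP  NZCV=1001
1: · SUBPL
2: ✓ SUBNE  r0←0x6a
3: ✓ MOVLS  r3←0xcd
4: ✓ CMP  NZCV=1001
5: ✓ SUBLS  r3←0xa9
6: · SUBLT
7: ✓ CMP  NZCV=0010
8: ✓ SUBCS  r0←0x51
9: ✓ ADDNE  r2←0x23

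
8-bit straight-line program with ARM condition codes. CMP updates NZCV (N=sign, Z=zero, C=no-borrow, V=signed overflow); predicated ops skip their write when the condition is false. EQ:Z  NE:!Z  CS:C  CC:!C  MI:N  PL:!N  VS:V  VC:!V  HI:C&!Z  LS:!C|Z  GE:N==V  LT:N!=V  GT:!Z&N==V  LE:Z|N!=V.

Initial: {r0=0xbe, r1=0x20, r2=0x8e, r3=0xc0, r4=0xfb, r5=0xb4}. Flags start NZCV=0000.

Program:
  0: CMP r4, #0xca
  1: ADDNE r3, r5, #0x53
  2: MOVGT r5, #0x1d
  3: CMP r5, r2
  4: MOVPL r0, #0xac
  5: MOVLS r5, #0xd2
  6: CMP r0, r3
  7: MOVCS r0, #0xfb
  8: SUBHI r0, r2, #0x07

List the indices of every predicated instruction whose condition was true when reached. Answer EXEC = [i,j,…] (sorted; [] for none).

[0] flags=0010 → (cmp)
[1] flags=0010 NE?T → r3=0x07
[2] flags=0010 GT?T → r5=0x1d
[3] flags=1001 → (cmp)
[4] flags=1001 PL?F → skip
[5] flags=1001 LS?T → r5=0xd2
[6] flags=1010 → (cmp)
[7] flags=1010 CS?T → r0=0xfb
[8] flags=1010 HI?T → r0=0x87

EXEC = [1,2,5,7,8]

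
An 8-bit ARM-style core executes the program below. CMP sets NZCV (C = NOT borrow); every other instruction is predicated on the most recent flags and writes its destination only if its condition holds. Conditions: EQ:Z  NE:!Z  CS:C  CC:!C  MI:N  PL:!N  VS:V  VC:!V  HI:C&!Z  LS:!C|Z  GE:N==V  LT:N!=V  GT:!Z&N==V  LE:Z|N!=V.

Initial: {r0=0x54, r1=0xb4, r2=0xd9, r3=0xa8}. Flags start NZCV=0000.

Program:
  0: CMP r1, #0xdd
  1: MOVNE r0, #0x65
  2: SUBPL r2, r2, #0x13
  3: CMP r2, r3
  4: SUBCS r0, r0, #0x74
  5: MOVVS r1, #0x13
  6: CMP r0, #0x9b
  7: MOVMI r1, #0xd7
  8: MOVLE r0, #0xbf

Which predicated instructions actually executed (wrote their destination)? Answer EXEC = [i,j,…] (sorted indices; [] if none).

EXEC = [1,4]

[0] flags=1000 → (cmp)
[1] flags=1000 NE?T → r0=0x65
[2] flags=1000 PL?F → skip
[3] flags=0010 → (cmp)
[4] flags=0010 CS?T → r0=0xf1
[5] flags=0010 VS?F → skip
[6] flags=0010 → (cmp)
[7] flags=0010 MI?F → skip
[8] flags=0010 LE?F → skip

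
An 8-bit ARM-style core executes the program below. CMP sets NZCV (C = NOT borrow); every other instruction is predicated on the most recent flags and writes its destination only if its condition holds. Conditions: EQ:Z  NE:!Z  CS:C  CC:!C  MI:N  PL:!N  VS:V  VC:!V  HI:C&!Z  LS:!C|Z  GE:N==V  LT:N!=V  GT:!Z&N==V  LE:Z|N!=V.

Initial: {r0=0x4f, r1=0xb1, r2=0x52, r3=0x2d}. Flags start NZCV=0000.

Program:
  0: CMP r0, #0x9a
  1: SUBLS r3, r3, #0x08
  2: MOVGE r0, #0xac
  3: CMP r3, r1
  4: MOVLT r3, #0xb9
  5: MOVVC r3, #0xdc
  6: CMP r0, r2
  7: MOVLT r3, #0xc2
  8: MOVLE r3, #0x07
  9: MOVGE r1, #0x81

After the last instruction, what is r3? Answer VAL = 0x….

VAL = 0x07

[0] flags=1001 → (cmp)
[1] flags=1001 LS?T → r3=0x25
[2] flags=1001 GE?T → r0=0xac
[3] flags=0000 → (cmp)
[4] flags=0000 LT?F → skip
[5] flags=0000 VC?T → r3=0xdc
[6] flags=0011 → (cmp)
[7] flags=0011 LT?T → r3=0xc2
[8] flags=0011 LE?T → r3=0x07
[9] flags=0011 GE?F → skip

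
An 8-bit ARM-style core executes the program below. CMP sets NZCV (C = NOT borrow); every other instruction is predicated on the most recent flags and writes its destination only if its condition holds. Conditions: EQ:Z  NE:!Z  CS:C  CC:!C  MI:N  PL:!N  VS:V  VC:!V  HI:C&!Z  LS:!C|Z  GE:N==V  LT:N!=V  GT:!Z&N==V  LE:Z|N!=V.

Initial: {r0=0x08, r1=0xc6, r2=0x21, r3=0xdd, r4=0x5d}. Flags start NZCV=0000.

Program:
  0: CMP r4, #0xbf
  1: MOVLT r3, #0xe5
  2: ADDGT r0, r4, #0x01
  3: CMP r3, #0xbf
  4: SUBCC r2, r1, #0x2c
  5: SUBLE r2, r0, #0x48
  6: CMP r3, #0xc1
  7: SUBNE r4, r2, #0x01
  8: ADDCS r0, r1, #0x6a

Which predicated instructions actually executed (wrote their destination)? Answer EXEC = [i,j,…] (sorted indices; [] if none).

EXEC = [2,7,8]

[0] flags=1001 → (cmp)
[1] flags=1001 LT?F → skip
[2] flags=1001 GT?T → r0=0x5e
[3] flags=0010 → (cmp)
[4] flags=0010 CC?F → skip
[5] flags=0010 LE?F → skip
[6] flags=0010 → (cmp)
[7] flags=0010 NE?T → r4=0x20
[8] flags=0010 CS?T → r0=0x30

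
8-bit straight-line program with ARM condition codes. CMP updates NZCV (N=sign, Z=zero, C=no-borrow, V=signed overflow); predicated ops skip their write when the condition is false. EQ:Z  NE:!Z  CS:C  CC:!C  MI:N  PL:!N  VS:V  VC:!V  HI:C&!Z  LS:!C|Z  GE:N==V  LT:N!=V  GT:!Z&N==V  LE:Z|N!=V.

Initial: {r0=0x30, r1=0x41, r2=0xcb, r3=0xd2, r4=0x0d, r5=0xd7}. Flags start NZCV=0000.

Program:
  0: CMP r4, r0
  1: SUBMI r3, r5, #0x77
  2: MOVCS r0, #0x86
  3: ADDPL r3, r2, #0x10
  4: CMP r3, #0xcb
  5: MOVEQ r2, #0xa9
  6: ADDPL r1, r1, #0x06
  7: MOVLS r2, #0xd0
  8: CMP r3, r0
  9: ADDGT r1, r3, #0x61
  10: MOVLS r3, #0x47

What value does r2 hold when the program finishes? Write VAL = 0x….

VAL = 0xd0

[0] flags=1000 → (cmp)
[1] flags=1000 MI?T → r3=0x60
[2] flags=1000 CS?F → skip
[3] flags=1000 PL?F → skip
[4] flags=1001 → (cmp)
[5] flags=1001 EQ?F → skip
[6] flags=1001 PL?F → skip
[7] flags=1001 LS?T → r2=0xd0
[8] flags=0010 → (cmp)
[9] flags=0010 GT?T → r1=0xc1
[10] flags=0010 LS?F → skip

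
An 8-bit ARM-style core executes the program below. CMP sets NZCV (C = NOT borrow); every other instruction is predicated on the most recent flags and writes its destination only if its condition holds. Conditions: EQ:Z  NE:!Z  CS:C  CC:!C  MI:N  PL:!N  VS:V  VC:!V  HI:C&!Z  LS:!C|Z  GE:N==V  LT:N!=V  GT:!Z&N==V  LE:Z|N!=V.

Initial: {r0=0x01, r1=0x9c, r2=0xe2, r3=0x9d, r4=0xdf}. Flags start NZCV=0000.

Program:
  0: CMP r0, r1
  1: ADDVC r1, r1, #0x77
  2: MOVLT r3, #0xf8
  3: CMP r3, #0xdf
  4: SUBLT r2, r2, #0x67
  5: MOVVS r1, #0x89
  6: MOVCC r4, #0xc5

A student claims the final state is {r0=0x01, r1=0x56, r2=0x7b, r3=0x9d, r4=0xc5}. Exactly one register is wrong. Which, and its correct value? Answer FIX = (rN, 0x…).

0: ✓ CMP  NZCV=0000
1: ✓ ADDVC  r1←0x13
2: · MOVLT
3: ✓ CMP  NZCV=1000
4: ✓ SUBLT  r2←0x7b
5: · MOVVS
6: ✓ MOVCC  r4←0xc5

FIX = (r1, 0x13)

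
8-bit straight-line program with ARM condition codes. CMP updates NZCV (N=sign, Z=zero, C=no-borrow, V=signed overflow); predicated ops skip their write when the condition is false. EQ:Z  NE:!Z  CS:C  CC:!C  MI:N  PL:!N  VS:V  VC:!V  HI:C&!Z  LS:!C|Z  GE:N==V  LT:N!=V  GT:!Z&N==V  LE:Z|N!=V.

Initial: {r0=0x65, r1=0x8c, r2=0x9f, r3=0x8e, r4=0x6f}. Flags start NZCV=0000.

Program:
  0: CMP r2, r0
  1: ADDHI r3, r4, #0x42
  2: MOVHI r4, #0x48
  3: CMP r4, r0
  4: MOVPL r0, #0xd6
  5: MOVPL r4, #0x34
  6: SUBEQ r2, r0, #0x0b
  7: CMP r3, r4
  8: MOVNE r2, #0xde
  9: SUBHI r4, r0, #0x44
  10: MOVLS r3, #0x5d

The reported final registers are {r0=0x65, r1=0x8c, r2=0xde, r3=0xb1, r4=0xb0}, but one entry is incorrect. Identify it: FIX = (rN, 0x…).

[0] flags=0011 → (cmp)
[1] flags=0011 HI?T → r3=0xb1
[2] flags=0011 HI?T → r4=0x48
[3] flags=1000 → (cmp)
[4] flags=1000 PL?F → skip
[5] flags=1000 PL?F → skip
[6] flags=1000 EQ?F → skip
[7] flags=0011 → (cmp)
[8] flags=0011 NE?T → r2=0xde
[9] flags=0011 HI?T → r4=0x21
[10] flags=0011 LS?F → skip

FIX = (r4, 0x21)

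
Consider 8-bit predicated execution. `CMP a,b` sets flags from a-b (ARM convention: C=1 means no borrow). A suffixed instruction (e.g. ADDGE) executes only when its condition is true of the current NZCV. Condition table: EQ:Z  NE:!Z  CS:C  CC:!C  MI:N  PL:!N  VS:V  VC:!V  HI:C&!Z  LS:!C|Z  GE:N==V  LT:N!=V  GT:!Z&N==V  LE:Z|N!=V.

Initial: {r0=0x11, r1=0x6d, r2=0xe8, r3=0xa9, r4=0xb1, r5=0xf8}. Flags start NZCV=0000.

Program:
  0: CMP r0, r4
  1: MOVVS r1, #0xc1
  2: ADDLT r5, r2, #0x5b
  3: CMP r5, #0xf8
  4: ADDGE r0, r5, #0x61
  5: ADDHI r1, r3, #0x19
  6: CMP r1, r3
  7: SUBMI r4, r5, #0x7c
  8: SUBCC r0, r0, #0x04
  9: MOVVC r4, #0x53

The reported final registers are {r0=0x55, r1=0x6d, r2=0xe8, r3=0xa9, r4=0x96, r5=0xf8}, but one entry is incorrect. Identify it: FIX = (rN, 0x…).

FIX = (r4, 0x7c)

[0] flags=0000 → (cmp)
[1] flags=0000 VS?F → skip
[2] flags=0000 LT?F → skip
[3] flags=0110 → (cmp)
[4] flags=0110 GE?T → r0=0x59
[5] flags=0110 HI?F → skip
[6] flags=1001 → (cmp)
[7] flags=1001 MI?T → r4=0x7c
[8] flags=1001 CC?T → r0=0x55
[9] flags=1001 VC?F → skip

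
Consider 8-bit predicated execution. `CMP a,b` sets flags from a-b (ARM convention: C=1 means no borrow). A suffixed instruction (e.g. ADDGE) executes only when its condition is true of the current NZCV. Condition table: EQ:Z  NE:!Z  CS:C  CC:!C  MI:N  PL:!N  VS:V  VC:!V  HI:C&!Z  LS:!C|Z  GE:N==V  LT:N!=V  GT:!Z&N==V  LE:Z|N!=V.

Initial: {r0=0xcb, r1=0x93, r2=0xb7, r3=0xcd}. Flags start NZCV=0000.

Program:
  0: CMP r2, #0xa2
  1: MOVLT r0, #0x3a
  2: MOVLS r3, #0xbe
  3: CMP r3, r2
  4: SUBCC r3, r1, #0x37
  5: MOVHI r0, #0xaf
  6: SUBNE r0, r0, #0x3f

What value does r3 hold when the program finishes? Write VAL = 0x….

[0] flags=0010 → (cmp)
[1] flags=0010 LT?F → skip
[2] flags=0010 LS?F → skip
[3] flags=0010 → (cmp)
[4] flags=0010 CC?F → skip
[5] flags=0010 HI?T → r0=0xaf
[6] flags=0010 NE?T → r0=0x70

VAL = 0xcd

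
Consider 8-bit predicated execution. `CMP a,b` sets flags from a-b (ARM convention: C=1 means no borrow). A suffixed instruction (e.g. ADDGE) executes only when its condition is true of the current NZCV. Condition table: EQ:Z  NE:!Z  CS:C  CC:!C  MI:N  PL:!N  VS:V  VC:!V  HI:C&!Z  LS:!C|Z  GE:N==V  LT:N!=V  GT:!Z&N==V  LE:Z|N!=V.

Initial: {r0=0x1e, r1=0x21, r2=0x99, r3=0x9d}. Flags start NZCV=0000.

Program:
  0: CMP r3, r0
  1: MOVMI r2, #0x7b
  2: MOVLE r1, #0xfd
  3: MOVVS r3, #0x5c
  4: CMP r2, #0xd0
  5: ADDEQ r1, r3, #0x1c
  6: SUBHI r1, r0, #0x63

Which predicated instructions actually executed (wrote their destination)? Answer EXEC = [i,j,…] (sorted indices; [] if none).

0: ✓ CMP  NZCV=0011
1: · MOVMI
2: ✓ MOVLE  r1←0xfd
3: ✓ MOVVS  r3←0x5c
4: ✓ CMP  NZCV=1000
5: · ADDEQ
6: · SUBHI

EXEC = [2,3]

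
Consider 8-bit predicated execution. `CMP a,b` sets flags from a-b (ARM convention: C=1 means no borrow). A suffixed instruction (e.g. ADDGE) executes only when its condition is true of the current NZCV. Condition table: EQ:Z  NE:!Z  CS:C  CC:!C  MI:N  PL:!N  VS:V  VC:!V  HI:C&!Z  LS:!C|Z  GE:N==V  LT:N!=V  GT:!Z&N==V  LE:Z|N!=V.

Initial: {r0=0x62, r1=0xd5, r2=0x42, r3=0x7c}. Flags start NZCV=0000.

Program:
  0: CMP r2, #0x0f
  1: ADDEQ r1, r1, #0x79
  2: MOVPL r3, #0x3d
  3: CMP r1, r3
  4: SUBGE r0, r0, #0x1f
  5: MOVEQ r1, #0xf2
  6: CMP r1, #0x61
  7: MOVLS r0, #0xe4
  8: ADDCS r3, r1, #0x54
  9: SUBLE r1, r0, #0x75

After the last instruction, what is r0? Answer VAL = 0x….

VAL = 0x62

0: ✓ CMP  NZCV=0010
1: · ADDEQ
2: ✓ MOVPL  r3←0x3d
3: ✓ CMP  NZCV=1010
4: · SUBGE
5: · MOVEQ
6: ✓ CMP  NZCV=0011
7: · MOVLS
8: ✓ ADDCS  r3←0x29
9: ✓ SUBLE  r1←0xed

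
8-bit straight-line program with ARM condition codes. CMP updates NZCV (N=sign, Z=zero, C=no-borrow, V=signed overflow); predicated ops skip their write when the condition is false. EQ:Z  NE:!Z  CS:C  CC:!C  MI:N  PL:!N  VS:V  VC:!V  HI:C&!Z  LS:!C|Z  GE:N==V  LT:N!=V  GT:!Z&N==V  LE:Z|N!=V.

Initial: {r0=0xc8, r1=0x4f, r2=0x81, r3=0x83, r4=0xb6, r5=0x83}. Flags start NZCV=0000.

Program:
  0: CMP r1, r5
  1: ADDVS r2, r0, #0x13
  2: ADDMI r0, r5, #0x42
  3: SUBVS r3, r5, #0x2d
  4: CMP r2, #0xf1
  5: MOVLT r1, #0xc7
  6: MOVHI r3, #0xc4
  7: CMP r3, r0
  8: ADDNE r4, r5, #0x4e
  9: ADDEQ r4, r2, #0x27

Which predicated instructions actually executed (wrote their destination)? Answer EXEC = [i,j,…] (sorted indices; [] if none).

0: ✓ CMP  NZCV=1001
1: ✓ ADDVS  r2←0xdb
2: ✓ ADDMI  r0←0xc5
3: ✓ SUBVS  r3←0x56
4: ✓ CMP  NZCV=1000
5: ✓ MOVLT  r1←0xc7
6: · MOVHI
7: ✓ CMP  NZCV=1001
8: ✓ ADDNE  r4←0xd1
9: · ADDEQ

EXEC = [1,2,3,5,8]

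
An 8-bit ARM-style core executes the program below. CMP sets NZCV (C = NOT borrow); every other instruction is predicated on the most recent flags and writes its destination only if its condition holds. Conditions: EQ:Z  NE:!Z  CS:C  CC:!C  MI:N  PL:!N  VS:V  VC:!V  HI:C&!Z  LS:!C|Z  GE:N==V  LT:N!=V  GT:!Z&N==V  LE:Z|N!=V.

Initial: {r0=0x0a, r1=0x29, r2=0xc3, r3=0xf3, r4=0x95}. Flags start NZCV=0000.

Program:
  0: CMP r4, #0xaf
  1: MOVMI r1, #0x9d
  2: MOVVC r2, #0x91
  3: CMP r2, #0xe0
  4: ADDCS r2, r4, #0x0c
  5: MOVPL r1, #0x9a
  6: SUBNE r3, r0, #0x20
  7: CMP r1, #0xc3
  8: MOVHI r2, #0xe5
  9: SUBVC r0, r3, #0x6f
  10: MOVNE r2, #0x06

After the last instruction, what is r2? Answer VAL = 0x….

VAL = 0x06

[0] flags=1000 → (cmp)
[1] flags=1000 MI?T → r1=0x9d
[2] flags=1000 VC?T → r2=0x91
[3] flags=1000 → (cmp)
[4] flags=1000 CS?F → skip
[5] flags=1000 PL?F → skip
[6] flags=1000 NE?T → r3=0xea
[7] flags=1000 → (cmp)
[8] flags=1000 HI?F → skip
[9] flags=1000 VC?T → r0=0x7b
[10] flags=1000 NE?T → r2=0x06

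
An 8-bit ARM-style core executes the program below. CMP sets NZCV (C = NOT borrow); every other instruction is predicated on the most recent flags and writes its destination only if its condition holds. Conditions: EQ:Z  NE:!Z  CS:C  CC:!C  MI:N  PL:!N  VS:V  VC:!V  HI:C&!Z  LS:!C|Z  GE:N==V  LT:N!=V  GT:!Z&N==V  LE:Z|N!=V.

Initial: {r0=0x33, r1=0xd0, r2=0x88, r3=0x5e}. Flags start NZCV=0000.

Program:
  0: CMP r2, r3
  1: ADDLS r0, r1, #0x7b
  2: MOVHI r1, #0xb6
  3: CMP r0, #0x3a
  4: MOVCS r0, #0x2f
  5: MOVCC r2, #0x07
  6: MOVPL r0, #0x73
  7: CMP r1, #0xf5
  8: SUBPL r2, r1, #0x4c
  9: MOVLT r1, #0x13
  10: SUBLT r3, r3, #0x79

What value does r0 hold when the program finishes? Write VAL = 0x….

VAL = 0x33

[0] flags=0011 → (cmp)
[1] flags=0011 LS?F → skip
[2] flags=0011 HI?T → r1=0xb6
[3] flags=1000 → (cmp)
[4] flags=1000 CS?F → skip
[5] flags=1000 CC?T → r2=0x07
[6] flags=1000 PL?F → skip
[7] flags=1000 → (cmp)
[8] flags=1000 PL?F → skip
[9] flags=1000 LT?T → r1=0x13
[10] flags=1000 LT?T → r3=0xe5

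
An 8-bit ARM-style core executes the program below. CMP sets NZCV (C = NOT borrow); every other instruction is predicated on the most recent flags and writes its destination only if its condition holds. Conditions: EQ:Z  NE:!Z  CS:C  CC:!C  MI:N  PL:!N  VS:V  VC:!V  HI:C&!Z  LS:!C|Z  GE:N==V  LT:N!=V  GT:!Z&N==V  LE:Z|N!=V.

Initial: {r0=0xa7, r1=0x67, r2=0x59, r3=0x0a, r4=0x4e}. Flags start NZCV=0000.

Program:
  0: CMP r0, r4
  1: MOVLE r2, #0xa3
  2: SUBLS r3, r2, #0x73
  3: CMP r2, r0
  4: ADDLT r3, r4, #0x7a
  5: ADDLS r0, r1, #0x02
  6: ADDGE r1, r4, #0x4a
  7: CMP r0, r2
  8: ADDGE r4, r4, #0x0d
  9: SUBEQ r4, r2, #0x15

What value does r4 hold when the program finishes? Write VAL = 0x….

VAL = 0x5b

[0] flags=0011 → (cmp)
[1] flags=0011 LE?T → r2=0xa3
[2] flags=0011 LS?F → skip
[3] flags=1000 → (cmp)
[4] flags=1000 LT?T → r3=0xc8
[5] flags=1000 LS?T → r0=0x69
[6] flags=1000 GE?F → skip
[7] flags=1001 → (cmp)
[8] flags=1001 GE?T → r4=0x5b
[9] flags=1001 EQ?F → skip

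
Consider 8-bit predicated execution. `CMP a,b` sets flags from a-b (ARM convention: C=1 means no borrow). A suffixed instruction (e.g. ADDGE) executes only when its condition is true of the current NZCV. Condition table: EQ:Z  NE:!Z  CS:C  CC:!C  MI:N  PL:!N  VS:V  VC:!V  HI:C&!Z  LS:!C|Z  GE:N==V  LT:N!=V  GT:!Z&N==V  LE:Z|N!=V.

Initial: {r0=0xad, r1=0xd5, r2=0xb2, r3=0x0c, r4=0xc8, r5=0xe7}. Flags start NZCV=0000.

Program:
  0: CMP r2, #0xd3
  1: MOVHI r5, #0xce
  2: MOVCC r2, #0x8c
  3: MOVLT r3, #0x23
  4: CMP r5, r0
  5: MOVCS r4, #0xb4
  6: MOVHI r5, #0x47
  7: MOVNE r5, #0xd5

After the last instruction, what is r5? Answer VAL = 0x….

VAL = 0xd5

[0] flags=1000 → (cmp)
[1] flags=1000 HI?F → skip
[2] flags=1000 CC?T → r2=0x8c
[3] flags=1000 LT?T → r3=0x23
[4] flags=0010 → (cmp)
[5] flags=0010 CS?T → r4=0xb4
[6] flags=0010 HI?T → r5=0x47
[7] flags=0010 NE?T → r5=0xd5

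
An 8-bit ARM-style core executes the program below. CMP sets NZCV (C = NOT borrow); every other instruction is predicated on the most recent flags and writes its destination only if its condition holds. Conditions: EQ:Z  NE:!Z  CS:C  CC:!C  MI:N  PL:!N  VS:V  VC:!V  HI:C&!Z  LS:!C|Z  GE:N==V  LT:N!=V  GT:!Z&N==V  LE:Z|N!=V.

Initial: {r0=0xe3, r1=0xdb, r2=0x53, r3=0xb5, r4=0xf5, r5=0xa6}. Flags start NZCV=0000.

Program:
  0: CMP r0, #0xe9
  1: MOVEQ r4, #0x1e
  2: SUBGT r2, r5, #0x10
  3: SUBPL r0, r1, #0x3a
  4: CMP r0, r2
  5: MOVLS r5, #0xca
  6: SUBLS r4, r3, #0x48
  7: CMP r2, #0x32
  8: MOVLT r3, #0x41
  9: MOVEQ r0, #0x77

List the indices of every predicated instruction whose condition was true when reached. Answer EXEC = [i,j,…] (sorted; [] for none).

0: ✓ CMP  NZCV=1000
1: · MOVEQ
2: · SUBGT
3: · SUBPL
4: ✓ CMP  NZCV=1010
5: · MOVLS
6: · SUBLS
7: ✓ CMP  NZCV=0010
8: · MOVLT
9: · MOVEQ

EXEC = []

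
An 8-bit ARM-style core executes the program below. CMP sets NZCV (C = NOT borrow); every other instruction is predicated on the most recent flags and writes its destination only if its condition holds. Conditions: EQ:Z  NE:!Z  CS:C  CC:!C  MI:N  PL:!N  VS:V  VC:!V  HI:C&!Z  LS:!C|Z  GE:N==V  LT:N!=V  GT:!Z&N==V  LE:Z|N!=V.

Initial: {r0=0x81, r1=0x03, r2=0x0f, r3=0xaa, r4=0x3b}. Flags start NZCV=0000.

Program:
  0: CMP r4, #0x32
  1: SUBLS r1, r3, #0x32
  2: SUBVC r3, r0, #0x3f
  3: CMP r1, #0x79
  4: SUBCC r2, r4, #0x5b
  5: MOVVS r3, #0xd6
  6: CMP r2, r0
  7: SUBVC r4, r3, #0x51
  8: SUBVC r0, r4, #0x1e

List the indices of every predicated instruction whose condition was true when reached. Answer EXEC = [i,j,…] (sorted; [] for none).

EXEC = [2,4,7,8]

[0] flags=0010 → (cmp)
[1] flags=0010 LS?F → skip
[2] flags=0010 VC?T → r3=0x42
[3] flags=1000 → (cmp)
[4] flags=1000 CC?T → r2=0xe0
[5] flags=1000 VS?F → skip
[6] flags=0010 → (cmp)
[7] flags=0010 VC?T → r4=0xf1
[8] flags=0010 VC?T → r0=0xd3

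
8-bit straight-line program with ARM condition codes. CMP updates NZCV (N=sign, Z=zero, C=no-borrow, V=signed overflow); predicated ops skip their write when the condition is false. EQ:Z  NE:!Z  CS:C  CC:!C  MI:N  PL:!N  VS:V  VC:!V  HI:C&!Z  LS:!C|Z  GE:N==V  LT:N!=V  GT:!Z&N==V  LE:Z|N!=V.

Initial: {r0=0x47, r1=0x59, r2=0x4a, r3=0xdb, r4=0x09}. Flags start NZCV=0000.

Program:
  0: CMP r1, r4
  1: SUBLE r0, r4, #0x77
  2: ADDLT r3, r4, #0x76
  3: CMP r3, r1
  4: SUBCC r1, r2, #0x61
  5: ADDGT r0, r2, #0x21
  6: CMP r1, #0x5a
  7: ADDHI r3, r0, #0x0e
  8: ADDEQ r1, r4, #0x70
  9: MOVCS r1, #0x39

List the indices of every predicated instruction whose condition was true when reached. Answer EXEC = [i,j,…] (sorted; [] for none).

0: ✓ CMP  NZCV=0010
1: · SUBLE
2: · ADDLT
3: ✓ CMP  NZCV=1010
4: · SUBCC
5: · ADDGT
6: ✓ CMP  NZCV=1000
7: · ADDHI
8: · ADDEQ
9: · MOVCS

EXEC = []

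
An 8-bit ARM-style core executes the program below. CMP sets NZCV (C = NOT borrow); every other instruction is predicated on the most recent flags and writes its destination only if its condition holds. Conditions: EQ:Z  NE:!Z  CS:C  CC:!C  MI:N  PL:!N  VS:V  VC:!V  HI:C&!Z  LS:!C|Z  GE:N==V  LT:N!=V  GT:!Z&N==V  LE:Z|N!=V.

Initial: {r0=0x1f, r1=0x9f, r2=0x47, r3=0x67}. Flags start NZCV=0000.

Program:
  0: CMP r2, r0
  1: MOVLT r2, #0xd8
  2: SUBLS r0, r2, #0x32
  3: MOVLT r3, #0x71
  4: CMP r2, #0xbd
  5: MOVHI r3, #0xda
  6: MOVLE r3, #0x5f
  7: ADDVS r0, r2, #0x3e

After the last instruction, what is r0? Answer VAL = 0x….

VAL = 0x85

0: ✓ CMP  NZCV=0010
1: · MOVLT
2: · SUBLS
3: · MOVLT
4: ✓ CMP  NZCV=1001
5: · MOVHI
6: · MOVLE
7: ✓ ADDVS  r0←0x85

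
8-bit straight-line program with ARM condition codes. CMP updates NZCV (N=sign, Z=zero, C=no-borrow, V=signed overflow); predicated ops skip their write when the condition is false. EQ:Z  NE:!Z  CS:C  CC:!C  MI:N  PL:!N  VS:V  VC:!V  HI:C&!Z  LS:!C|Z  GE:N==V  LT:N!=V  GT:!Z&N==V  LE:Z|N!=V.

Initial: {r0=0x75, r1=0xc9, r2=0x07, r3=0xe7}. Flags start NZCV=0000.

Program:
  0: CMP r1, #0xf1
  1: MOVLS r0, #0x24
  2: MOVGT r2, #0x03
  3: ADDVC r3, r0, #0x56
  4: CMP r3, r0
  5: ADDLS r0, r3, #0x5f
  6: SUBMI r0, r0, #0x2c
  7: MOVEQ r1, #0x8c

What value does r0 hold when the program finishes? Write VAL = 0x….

0: ✓ CMP  NZCV=1000
1: ✓ MOVLS  r0←0x24
2: · MOVGT
3: ✓ ADDVC  r3←0x7a
4: ✓ CMP  NZCV=0010
5: · ADDLS
6: · SUBMI
7: · MOVEQ

VAL = 0x24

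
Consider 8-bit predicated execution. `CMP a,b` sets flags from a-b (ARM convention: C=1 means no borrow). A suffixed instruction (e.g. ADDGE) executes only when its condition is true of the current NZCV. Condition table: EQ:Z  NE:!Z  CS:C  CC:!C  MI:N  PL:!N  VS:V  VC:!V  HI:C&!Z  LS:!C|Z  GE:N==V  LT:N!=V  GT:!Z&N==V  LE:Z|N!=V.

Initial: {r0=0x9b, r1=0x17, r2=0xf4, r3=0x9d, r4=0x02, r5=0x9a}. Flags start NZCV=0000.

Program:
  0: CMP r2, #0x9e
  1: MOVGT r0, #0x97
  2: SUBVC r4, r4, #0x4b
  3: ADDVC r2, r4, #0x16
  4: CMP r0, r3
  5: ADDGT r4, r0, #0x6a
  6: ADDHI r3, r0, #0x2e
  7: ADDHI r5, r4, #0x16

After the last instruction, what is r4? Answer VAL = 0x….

0: ✓ CMP  NZCV=0010
1: ✓ MOVGT  r0←0x97
2: ✓ SUBVC  r4←0xb7
3: ✓ ADDVC  r2←0xcd
4: ✓ CMP  NZCV=1000
5: · ADDGT
6: · ADDHI
7: · ADDHI

VAL = 0xb7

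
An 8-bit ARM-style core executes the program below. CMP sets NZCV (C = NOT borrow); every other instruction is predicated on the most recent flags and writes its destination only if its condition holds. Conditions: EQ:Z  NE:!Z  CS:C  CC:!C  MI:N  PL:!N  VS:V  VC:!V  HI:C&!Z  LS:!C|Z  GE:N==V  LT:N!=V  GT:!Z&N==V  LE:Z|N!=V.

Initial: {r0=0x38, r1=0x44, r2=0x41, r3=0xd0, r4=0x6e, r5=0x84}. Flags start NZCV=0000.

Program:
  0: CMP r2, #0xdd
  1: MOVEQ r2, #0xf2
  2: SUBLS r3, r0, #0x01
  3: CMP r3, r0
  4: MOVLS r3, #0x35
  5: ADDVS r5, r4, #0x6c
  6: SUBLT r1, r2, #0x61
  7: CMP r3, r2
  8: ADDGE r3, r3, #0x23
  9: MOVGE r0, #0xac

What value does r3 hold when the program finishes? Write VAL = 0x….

0: ✓ CMP  NZCV=0000
1: · MOVEQ
2: ✓ SUBLS  r3←0x37
3: ✓ CMP  NZCV=1000
4: ✓ MOVLS  r3←0x35
5: · ADDVS
6: ✓ SUBLT  r1←0xe0
7: ✓ CMP  NZCV=1000
8: · ADDGE
9: · MOVGE

VAL = 0x35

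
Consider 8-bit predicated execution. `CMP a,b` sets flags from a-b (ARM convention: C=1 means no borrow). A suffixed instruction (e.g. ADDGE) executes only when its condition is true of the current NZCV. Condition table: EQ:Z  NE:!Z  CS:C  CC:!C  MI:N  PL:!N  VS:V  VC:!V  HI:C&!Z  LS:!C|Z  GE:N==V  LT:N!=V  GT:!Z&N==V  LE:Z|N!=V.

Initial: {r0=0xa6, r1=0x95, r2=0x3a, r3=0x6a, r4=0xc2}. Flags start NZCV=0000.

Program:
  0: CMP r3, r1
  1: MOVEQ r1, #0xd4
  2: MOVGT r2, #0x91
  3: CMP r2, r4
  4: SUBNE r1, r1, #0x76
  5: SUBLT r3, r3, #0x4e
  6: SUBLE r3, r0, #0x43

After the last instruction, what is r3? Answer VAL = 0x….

VAL = 0x63

0: ✓ CMP  NZCV=1001
1: · MOVEQ
2: ✓ MOVGT  r2←0x91
3: ✓ CMP  NZCV=1000
4: ✓ SUBNE  r1←0x1f
5: ✓ SUBLT  r3←0x1c
6: ✓ SUBLE  r3←0x63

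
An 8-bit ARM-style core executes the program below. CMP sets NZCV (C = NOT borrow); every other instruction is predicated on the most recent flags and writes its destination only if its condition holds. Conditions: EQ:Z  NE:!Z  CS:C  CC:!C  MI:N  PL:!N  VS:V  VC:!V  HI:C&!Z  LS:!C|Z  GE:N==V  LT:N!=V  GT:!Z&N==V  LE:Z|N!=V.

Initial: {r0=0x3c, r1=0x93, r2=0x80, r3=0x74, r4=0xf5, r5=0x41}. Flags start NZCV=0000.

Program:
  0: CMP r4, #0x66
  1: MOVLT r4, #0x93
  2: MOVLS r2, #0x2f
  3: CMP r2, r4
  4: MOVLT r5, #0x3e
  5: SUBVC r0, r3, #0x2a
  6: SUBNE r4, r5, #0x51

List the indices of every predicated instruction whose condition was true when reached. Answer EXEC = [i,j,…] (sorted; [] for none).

0: ✓ CMP  NZCV=1010
1: ✓ MOVLT  r4←0x93
2: · MOVLS
3: ✓ CMP  NZCV=1000
4: ✓ MOVLT  r5←0x3e
5: ✓ SUBVC  r0←0x4a
6: ✓ SUBNE  r4←0xed

EXEC = [1,4,5,6]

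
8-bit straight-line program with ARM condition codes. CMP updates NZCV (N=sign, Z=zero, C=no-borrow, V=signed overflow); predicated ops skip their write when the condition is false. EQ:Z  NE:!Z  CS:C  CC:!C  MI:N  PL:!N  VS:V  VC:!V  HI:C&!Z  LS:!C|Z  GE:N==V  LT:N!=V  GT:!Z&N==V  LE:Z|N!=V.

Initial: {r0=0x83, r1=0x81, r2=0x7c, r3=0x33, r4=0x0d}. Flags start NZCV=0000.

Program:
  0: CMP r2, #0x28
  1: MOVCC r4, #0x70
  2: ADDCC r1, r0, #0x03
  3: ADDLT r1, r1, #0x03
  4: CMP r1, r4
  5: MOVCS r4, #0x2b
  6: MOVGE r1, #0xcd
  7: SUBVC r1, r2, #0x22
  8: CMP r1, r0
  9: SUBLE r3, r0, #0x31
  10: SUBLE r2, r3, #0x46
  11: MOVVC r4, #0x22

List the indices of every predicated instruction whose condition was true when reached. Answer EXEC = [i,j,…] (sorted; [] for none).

EXEC = [5,9,10,11]

[0] flags=0010 → (cmp)
[1] flags=0010 CC?F → skip
[2] flags=0010 CC?F → skip
[3] flags=0010 LT?F → skip
[4] flags=0011 → (cmp)
[5] flags=0011 CS?T → r4=0x2b
[6] flags=0011 GE?F → skip
[7] flags=0011 VC?F → skip
[8] flags=1000 → (cmp)
[9] flags=1000 LE?T → r3=0x52
[10] flags=1000 LE?T → r2=0x0c
[11] flags=1000 VC?T → r4=0x22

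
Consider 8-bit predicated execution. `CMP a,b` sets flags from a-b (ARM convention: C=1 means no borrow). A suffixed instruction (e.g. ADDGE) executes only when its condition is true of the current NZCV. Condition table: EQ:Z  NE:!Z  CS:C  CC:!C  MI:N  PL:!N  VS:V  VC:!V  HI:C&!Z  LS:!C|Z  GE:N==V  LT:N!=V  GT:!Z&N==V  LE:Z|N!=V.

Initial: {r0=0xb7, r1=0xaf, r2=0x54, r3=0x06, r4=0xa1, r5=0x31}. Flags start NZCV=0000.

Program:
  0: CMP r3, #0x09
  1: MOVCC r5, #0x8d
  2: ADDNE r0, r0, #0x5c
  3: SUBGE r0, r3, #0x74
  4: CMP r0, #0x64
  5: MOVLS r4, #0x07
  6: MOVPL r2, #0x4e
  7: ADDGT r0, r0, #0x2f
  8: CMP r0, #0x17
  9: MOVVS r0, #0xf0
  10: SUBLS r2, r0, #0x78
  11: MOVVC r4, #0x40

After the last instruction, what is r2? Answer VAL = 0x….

0: ✓ CMP  NZCV=1000
1: ✓ MOVCC  r5←0x8d
2: ✓ ADDNE  r0←0x13
3: · SUBGE
4: ✓ CMP  NZCV=1000
5: ✓ MOVLS  r4←0x07
6: · MOVPL
7: · ADDGT
8: ✓ CMP  NZCV=1000
9: · MOVVS
10: ✓ SUBLS  r2←0x9b
11: ✓ MOVVC  r4←0x40

VAL = 0x9b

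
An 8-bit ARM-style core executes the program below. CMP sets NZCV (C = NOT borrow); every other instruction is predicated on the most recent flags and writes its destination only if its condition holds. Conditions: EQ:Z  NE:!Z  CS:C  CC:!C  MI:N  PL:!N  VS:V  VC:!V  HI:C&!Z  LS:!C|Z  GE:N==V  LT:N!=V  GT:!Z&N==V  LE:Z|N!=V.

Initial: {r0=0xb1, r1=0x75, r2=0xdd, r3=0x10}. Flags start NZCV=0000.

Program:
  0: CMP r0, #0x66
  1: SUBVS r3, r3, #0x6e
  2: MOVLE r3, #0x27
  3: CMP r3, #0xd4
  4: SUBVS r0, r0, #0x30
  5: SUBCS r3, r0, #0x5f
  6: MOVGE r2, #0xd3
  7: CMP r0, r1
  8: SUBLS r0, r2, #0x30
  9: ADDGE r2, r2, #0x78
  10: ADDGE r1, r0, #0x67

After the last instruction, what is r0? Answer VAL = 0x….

[0] flags=0011 → (cmp)
[1] flags=0011 VS?T → r3=0xa2
[2] flags=0011 LE?T → r3=0x27
[3] flags=0000 → (cmp)
[4] flags=0000 VS?F → skip
[5] flags=0000 CS?F → skip
[6] flags=0000 GE?T → r2=0xd3
[7] flags=0011 → (cmp)
[8] flags=0011 LS?F → skip
[9] flags=0011 GE?F → skip
[10] flags=0011 GE?F → skip

VAL = 0xb1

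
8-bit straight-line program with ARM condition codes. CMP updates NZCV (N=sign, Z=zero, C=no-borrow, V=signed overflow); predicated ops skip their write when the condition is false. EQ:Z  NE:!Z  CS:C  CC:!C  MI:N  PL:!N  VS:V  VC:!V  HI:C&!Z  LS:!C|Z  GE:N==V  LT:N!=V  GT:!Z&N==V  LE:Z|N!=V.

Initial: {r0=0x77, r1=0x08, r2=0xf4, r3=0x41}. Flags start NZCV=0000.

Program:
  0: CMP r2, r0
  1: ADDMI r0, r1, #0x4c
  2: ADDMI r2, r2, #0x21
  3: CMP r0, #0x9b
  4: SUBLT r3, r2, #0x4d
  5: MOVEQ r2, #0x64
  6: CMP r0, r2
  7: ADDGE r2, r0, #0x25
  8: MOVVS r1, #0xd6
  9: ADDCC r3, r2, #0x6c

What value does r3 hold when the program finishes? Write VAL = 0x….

VAL = 0x08

[0] flags=0011 → (cmp)
[1] flags=0011 MI?F → skip
[2] flags=0011 MI?F → skip
[3] flags=1001 → (cmp)
[4] flags=1001 LT?F → skip
[5] flags=1001 EQ?F → skip
[6] flags=1001 → (cmp)
[7] flags=1001 GE?T → r2=0x9c
[8] flags=1001 VS?T → r1=0xd6
[9] flags=1001 CC?T → r3=0x08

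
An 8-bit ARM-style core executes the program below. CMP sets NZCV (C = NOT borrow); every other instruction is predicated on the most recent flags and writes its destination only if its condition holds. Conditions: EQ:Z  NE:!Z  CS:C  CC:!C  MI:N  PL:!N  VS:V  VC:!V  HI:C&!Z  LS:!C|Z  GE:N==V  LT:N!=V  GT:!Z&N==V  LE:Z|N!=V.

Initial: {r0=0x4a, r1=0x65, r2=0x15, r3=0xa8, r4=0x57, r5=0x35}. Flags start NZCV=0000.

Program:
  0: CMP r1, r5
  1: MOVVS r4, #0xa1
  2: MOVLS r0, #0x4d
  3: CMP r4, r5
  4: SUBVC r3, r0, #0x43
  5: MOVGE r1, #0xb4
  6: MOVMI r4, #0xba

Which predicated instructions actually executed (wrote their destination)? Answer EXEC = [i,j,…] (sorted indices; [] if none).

EXEC = [4,5]

0: ✓ CMP  NZCV=0010
1: · MOVVS
2: · MOVLS
3: ✓ CMP  NZCV=0010
4: ✓ SUBVC  r3←0x07
5: ✓ MOVGE  r1←0xb4
6: · MOVMI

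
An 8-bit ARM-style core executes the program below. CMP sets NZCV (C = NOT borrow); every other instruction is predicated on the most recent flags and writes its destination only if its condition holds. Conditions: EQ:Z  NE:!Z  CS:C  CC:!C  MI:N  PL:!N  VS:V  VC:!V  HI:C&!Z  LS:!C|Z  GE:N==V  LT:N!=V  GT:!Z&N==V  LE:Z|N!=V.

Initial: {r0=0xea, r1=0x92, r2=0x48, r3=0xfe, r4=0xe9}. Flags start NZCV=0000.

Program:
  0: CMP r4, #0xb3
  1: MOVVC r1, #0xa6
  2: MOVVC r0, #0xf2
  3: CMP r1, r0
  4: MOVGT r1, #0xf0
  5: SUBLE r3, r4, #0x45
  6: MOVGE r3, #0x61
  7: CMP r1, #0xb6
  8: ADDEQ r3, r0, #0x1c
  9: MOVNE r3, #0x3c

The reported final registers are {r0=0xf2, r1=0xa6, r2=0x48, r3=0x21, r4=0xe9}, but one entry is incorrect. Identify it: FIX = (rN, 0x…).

[0] flags=0010 → (cmp)
[1] flags=0010 VC?T → r1=0xa6
[2] flags=0010 VC?T → r0=0xf2
[3] flags=1000 → (cmp)
[4] flags=1000 GT?F → skip
[5] flags=1000 LE?T → r3=0xa4
[6] flags=1000 GE?F → skip
[7] flags=1000 → (cmp)
[8] flags=1000 EQ?F → skip
[9] flags=1000 NE?T → r3=0x3c

FIX = (r3, 0x3c)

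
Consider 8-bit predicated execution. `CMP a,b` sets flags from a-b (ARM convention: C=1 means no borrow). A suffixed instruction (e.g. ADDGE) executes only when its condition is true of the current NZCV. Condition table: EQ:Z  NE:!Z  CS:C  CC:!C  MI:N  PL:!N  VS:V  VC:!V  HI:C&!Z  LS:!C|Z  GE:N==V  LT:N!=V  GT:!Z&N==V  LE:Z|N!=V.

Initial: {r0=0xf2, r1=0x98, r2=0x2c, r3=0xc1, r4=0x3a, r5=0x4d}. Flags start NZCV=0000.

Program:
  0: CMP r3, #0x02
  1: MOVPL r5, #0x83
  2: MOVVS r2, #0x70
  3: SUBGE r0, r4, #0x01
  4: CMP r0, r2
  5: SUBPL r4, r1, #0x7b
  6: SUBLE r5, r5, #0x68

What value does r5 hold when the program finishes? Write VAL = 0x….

VAL = 0xe5

[0] flags=1010 → (cmp)
[1] flags=1010 PL?F → skip
[2] flags=1010 VS?F → skip
[3] flags=1010 GE?F → skip
[4] flags=1010 → (cmp)
[5] flags=1010 PL?F → skip
[6] flags=1010 LE?T → r5=0xe5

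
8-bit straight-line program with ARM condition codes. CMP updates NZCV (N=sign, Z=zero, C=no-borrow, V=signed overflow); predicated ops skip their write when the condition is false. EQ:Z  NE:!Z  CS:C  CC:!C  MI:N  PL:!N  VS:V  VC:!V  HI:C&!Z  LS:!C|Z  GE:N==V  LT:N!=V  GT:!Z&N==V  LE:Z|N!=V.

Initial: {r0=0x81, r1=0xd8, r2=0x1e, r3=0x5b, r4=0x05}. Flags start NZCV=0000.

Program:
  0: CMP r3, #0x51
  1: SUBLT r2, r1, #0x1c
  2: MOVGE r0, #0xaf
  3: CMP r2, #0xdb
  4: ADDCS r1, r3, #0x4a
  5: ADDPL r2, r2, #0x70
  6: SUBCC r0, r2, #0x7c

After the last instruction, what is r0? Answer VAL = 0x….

VAL = 0x12

[0] flags=0010 → (cmp)
[1] flags=0010 LT?F → skip
[2] flags=0010 GE?T → r0=0xaf
[3] flags=0000 → (cmp)
[4] flags=0000 CS?F → skip
[5] flags=0000 PL?T → r2=0x8e
[6] flags=0000 CC?T → r0=0x12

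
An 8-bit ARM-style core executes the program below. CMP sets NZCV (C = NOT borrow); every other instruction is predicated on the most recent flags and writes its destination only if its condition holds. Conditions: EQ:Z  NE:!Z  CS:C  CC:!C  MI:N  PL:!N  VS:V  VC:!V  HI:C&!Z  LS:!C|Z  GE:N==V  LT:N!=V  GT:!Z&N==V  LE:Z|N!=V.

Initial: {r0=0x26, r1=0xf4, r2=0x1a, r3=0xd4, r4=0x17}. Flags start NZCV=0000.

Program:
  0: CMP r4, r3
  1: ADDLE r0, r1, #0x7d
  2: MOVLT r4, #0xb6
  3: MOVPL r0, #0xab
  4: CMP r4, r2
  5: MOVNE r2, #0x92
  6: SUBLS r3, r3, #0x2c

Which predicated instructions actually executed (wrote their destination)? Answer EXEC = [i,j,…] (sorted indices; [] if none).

EXEC = [3,5,6]

[0] flags=0000 → (cmp)
[1] flags=0000 LE?F → skip
[2] flags=0000 LT?F → skip
[3] flags=0000 PL?T → r0=0xab
[4] flags=1000 → (cmp)
[5] flags=1000 NE?T → r2=0x92
[6] flags=1000 LS?T → r3=0xa8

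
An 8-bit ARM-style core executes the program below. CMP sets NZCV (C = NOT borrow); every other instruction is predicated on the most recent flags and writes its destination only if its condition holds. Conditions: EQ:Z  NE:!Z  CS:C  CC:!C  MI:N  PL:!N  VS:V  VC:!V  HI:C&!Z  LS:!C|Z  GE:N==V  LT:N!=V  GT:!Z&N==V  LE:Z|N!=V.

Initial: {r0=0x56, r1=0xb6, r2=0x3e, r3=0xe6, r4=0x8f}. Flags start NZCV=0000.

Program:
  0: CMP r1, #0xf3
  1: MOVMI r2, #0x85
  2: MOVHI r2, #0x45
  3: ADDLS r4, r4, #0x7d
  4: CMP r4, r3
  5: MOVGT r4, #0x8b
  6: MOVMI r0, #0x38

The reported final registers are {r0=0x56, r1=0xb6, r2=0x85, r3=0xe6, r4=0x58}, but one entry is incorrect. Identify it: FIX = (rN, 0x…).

FIX = (r4, 0x8b)

[0] flags=1000 → (cmp)
[1] flags=1000 MI?T → r2=0x85
[2] flags=1000 HI?F → skip
[3] flags=1000 LS?T → r4=0x0c
[4] flags=0000 → (cmp)
[5] flags=0000 GT?T → r4=0x8b
[6] flags=0000 MI?F → skip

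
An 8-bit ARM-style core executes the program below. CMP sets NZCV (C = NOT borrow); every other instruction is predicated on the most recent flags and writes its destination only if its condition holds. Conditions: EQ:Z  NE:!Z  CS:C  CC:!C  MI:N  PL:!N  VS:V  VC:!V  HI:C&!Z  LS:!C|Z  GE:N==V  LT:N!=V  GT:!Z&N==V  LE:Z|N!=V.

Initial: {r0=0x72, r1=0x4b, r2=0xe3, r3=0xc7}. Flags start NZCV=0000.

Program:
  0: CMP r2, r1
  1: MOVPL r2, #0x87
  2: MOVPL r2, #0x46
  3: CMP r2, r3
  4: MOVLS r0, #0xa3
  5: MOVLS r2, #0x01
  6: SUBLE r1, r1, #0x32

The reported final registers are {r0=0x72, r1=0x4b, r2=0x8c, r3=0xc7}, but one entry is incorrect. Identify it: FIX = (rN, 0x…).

0: ✓ CMP  NZCV=1010
1: · MOVPL
2: · MOVPL
3: ✓ CMP  NZCV=0010
4: · MOVLS
5: · MOVLS
6: · SUBLE

FIX = (r2, 0xe3)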